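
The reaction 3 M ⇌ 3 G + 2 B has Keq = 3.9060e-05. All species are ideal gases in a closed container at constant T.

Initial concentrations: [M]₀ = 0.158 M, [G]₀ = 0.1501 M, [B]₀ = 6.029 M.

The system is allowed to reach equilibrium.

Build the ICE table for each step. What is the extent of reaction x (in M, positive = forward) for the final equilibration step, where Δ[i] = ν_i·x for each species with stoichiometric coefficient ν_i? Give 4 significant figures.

x = -0.04898 M

Q₀ = 31.16 vs Keq = 3.9060e-05 ⇒ Q>K, reverse
Step 1:
                  M         G         B
  Initial     0.158    0.1501     6.029
  Change     0.1469   -0.1469  -0.09796
  Equil      0.3049  0.003158     5.931
  solve Keq expr → x = -0.04898; check Q = 3.9060e-05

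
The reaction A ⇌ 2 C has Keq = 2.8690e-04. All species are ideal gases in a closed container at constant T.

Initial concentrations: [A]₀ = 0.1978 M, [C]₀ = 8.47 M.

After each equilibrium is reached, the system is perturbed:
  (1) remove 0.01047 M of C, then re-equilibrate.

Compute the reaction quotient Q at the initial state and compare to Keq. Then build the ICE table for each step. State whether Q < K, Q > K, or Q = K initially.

Q₀ = 362.7 vs Keq = 2.8690e-04 ⇒ Q>K, reverse
Step 1:
                    A           C
  Initial      0.1978        8.47
  Change        4.217      -8.434
  Equil         4.415     0.03559
  solve Keq expr → x = -4.217; check Q = 2.8690e-04
Then remove 0.01047 M of C.
Step 2:
                    A           C
  Initial       4.415     0.02512
  Change    -0.005224     0.01045
  Equil          4.41     0.03557
  solve Keq expr → x = 0.005224; check Q = 2.8690e-04

Q₀ = 362.7; Q > K (proceeds reverse)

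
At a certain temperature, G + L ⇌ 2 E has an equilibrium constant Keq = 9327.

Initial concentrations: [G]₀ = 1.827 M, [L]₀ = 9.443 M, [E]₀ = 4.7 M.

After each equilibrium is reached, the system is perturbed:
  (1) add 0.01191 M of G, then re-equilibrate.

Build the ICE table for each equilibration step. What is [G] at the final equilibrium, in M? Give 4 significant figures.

Q₀ = 1.28 vs Keq = 9327 ⇒ Q<K, forward
Step 1:
                   G          L          E
  I            1.827      9.443        4.7
  C           -1.826     -1.826      3.652
  E       9.8188e-04      7.617      8.352
  solve Keq expr → x = 1.826; check Q = 9327
Then add 0.01191 M of G.
Step 2:
                   G          L          E
  I          0.01289      7.617      8.352
  C          -0.0119    -0.0119    0.02381
  E       9.8903e-04      7.605      8.376
  solve Keq expr → x = 0.0119; check Q = 9327

[G]_eq = 9.8903e-04 M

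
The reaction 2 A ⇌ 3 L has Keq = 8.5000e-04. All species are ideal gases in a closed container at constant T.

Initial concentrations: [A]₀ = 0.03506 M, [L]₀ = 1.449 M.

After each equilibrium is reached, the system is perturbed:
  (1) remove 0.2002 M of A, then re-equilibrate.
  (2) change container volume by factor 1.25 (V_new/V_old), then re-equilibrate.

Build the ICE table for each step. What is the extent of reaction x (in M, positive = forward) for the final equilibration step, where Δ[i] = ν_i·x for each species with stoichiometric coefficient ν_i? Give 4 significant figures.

x = 0.001532 M

Q₀ = 2475 vs Keq = 8.5000e-04 ⇒ Q>K, reverse
Step 1:
                    A           L
  I           0.03506       1.449
  C            0.9054      -1.358
  E            0.9404     0.09093
  solve Keq expr → x = -0.4527; check Q = 8.5000e-04
Then remove 0.2002 M of A.
Step 2:
                    A           L
  I            0.7402     0.09093
  C          0.008544    -0.01282
  E            0.7488     0.07811
  solve Keq expr → x = -0.004272; check Q = 8.5000e-04
Then change container volume by factor 1.25 (V_new/V_old).
Step 3:
                    A           L
  I             0.599     0.06249
  C         -0.003064    0.004596
  E             0.596     0.06708
  solve Keq expr → x = 0.001532; check Q = 8.5000e-04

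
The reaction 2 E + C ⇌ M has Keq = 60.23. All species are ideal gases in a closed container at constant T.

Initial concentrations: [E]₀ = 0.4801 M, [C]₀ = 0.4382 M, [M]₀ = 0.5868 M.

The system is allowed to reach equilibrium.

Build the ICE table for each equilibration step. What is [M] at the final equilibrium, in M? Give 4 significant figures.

Q₀ = 5.81 vs Keq = 60.23 ⇒ Q<K, forward
Step 1:
                  E         C         M
  I          0.4801    0.4382    0.5868
  C         -0.2791   -0.1396    0.1396
  E           0.201    0.2986    0.7264
  solve Keq expr → x = 0.1396; check Q = 60.23

[M]_eq = 0.7264 M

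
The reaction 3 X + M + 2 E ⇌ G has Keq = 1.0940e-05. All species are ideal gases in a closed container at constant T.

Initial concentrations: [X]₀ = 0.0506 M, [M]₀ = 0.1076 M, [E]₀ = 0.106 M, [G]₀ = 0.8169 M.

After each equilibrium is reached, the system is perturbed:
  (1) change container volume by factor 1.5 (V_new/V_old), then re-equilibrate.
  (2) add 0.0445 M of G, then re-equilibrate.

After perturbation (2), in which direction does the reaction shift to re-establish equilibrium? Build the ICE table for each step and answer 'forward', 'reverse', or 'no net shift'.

Q₀ = 5.2155e+06 vs Keq = 1.0940e-05 ⇒ Q>K, reverse
Step 1:
                  X         M         E         G
  init       0.0506    0.1076     0.106    0.8169
  Δ           2.449    0.8164     1.633   -0.8164
  eq            2.5     0.924     1.739 4.7750e-04
  solve Keq expr → x = -0.8164; check Q = 1.0940e-05
Then change container volume by factor 1.5 (V_new/V_old).
Step 2:
                  X         M         E         G
  init        1.667     0.616     1.159 3.1833e-04
  Δ       8.2887e-04 2.7629e-04 5.5258e-04 -2.7629e-04
  eq          1.667    0.6163      1.16 4.2042e-05
  solve Keq expr → x = -2.7629e-04; check Q = 1.0940e-05
Then add 0.0445 M of G.
Step 3:
                  X         M         E         G
  init        1.667    0.6163      1.16   0.04454
  Δ          0.1334   0.04448   0.08895  -0.04448
  eq          1.801    0.6608     1.249 6.5831e-05
  solve Keq expr → x = -0.04448; check Q = 1.0940e-05

Direction: reverse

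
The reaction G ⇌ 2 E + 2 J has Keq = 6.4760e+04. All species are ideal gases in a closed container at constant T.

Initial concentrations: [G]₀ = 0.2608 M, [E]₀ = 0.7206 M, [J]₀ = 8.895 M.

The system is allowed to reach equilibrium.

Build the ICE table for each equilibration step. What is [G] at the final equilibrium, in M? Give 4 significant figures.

Q₀ = 157.5 vs Keq = 6.4760e+04 ⇒ Q<K, forward
Step 1:
                    G           E           J
  Initial      0.2608      0.7206       8.895
  Change      -0.2587      0.5174      0.5174
  Equil      0.002097       1.238       9.412
  solve Keq expr → x = 0.2587; check Q = 6.4760e+04

[G]_eq = 0.002097 M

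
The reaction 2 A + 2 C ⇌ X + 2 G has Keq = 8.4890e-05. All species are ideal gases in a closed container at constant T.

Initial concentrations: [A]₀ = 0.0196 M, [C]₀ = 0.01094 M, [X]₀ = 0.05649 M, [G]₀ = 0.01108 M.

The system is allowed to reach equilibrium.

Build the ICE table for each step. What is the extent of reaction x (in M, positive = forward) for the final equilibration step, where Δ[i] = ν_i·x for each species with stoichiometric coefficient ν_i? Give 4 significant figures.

x = -0.005526 M

Q₀ = 150.8 vs Keq = 8.4890e-05 ⇒ Q>K, reverse
Step 1:
                    A           C           X           G
  Initial      0.0196     0.01094     0.05649     0.01108
  Change      0.01105     0.01105   -0.005526    -0.01105
  Equil       0.03065     0.02199     0.05096  2.7513e-05
  solve Keq expr → x = -0.005526; check Q = 8.4890e-05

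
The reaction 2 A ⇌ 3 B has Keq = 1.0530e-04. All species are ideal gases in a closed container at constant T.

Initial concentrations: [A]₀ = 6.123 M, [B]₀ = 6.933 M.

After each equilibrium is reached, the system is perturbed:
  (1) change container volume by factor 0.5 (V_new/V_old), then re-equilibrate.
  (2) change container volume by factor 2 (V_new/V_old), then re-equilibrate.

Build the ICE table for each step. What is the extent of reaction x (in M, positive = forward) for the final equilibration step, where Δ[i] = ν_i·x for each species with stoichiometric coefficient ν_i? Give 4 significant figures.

Q₀ = 8.889 vs Keq = 1.0530e-04 ⇒ Q>K, reverse
Step 1:
                    A           B
  I             6.123       6.933
  C              4.47      -6.705
  E             10.59      0.2278
  solve Keq expr → x = -2.235; check Q = 1.0530e-04
Then change container volume by factor 0.5 (V_new/V_old).
Step 2:
                    A           B
  I             21.19      0.4555
  C           0.06218    -0.09327
  E             21.25      0.3623
  solve Keq expr → x = -0.03109; check Q = 1.0530e-04
Then change container volume by factor 2 (V_new/V_old).
Step 3:
                    A           B
  I             10.62      0.1811
  C          -0.03109     0.04663
  E             10.59      0.2278
  solve Keq expr → x = 0.01554; check Q = 1.0530e-04

x = 0.01554 M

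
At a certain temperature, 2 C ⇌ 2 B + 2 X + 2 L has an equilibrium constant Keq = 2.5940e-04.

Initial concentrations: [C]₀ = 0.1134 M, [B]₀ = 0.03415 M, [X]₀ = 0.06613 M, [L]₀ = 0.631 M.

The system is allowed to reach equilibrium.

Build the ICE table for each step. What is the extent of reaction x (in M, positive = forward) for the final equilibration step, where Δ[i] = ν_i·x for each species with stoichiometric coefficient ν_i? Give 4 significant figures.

Q₀ = 1.5791e-04 vs Keq = 2.5940e-04 ⇒ Q<K, forward
Step 1:
                    C           B           X           L
  init         0.1134     0.03415     0.06613       0.631
  Δ         -0.004716    0.004716    0.004716    0.004716
  eq           0.1087     0.03887     0.07085      0.6357
  solve Keq expr → x = 0.002358; check Q = 2.5940e-04

x = 0.002358 M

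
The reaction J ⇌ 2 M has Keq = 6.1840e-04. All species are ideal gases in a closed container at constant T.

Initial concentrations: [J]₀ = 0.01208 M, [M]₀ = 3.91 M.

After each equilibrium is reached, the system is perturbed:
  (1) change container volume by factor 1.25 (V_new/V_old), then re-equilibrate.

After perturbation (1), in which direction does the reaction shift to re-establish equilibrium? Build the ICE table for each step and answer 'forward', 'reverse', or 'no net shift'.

Q₀ = 1266 vs Keq = 6.1840e-04 ⇒ Q>K, reverse
Step 1:
                   J          M
  Initial    0.01208       3.91
  Change       1.938     -3.875
  Equil         1.95    0.03472
  solve Keq expr → x = -1.938; check Q = 6.1840e-04
Then change container volume by factor 1.25 (V_new/V_old).
Step 2:
                   J          M
  Initial       1.56    0.02778
  Change   -0.001631   0.003263
  Equil        1.558    0.03104
  solve Keq expr → x = 0.001631; check Q = 6.1840e-04

Direction: forward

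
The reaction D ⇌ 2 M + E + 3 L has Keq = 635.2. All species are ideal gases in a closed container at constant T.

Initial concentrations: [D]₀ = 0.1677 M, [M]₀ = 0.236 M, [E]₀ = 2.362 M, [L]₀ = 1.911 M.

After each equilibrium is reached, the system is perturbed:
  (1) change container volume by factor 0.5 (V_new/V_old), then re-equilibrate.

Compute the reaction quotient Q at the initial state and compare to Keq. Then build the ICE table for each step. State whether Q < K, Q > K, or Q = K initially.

Q₀ = 5.475; Q < K (proceeds forward)

Q₀ = 5.475 vs Keq = 635.2 ⇒ Q<K, forward
Step 1:
                   D          M          E          L
  I           0.1677      0.236      2.362      1.911
  C          -0.1523     0.3047     0.1523      0.457
  E          0.01536     0.5407      2.514      2.368
  solve Keq expr → x = 0.1523; check Q = 635.2
Then change container volume by factor 0.5 (V_new/V_old).
Step 2:
                   D          M          E          L
  I          0.03073      1.081      5.029      4.736
  C           0.2063    -0.4125    -0.2063    -0.6188
  E            0.237     0.6688      4.822      4.117
  solve Keq expr → x = -0.2063; check Q = 635.2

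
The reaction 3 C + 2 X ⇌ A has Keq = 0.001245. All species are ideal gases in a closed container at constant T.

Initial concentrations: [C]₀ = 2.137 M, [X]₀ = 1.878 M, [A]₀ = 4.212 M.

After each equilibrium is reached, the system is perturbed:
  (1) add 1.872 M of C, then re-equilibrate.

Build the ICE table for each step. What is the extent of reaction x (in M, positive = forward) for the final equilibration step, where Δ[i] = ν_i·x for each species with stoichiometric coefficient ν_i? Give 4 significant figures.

x = 0.3296 M

Q₀ = 0.1224 vs Keq = 0.001245 ⇒ Q>K, reverse
Step 1:
                   C          X          A
  I            2.137      1.878      4.212
  C            3.232      2.155     -1.077
  E            5.369      4.033      3.135
  solve Keq expr → x = -1.077; check Q = 0.001245
Then add 1.872 M of C.
Step 2:
                   C          X          A
  I            7.241      4.033      3.135
  C          -0.9887    -0.6591     0.3296
  E            6.253      3.374      3.464
  solve Keq expr → x = 0.3296; check Q = 0.001245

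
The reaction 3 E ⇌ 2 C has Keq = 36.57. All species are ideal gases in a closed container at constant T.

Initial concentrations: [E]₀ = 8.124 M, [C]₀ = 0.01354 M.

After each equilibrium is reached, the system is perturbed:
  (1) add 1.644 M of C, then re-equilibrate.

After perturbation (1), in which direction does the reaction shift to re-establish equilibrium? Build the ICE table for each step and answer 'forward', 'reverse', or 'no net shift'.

Q₀ = 3.4192e-07 vs Keq = 36.57 ⇒ Q<K, forward
Step 1:
                   E          C
  I            8.124    0.01354
  C            -7.26       4.84
  E           0.8637      4.854
  solve Keq expr → x = 2.42; check Q = 36.57
Then add 1.644 M of C.
Step 2:
                   E          C
  I           0.8637      6.498
  C            0.173    -0.1153
  E            1.037      6.382
  solve Keq expr → x = -0.05765; check Q = 36.57

Direction: reverse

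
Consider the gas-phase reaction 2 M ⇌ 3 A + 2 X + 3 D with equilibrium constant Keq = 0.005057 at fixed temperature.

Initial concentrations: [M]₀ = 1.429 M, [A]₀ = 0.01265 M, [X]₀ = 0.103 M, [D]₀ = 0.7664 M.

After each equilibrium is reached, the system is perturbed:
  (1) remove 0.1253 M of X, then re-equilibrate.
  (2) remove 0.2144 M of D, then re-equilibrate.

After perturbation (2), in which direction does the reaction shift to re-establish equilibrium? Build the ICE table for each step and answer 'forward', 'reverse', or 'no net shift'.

Q₀ = 4.7342e-09 vs Keq = 0.005057 ⇒ Q<K, forward
Step 1:
                   M          A          X          D
  Initial      1.429    0.01265      0.103     0.7664
  Change     -0.2318     0.3477     0.2318     0.3477
  Equil        1.197     0.3603     0.3348      1.114
  solve Keq expr → x = 0.1159; check Q = 0.005057
Then remove 0.1253 M of X.
Step 2:
                   M          A          X          D
  Initial      1.197     0.3603     0.2095      1.114
  Change    -0.03594    0.05391    0.03594    0.05391
  Equil        1.161     0.4142     0.2454      1.168
  solve Keq expr → x = 0.01797; check Q = 0.005057
Then remove 0.2144 M of D.
Step 3:
                   M          A          X          D
  Initial      1.161     0.4142     0.2454     0.9536
  Change     -0.0248    0.03719     0.0248    0.03719
  Equil        1.136     0.4514     0.2702     0.9908
  solve Keq expr → x = 0.0124; check Q = 0.005057

Direction: forward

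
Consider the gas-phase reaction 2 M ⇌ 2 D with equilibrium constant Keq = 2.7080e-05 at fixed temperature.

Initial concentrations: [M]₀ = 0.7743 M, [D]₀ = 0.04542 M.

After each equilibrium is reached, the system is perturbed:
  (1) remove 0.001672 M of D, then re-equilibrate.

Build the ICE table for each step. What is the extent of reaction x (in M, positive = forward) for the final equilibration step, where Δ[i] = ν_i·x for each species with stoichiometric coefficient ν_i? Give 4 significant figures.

Q₀ = 0.003441 vs Keq = 2.7080e-05 ⇒ Q>K, reverse
Step 1:
                    M           D
  Initial      0.7743     0.04542
  Change      0.04118    -0.04118
  Equil        0.8155    0.004244
  solve Keq expr → x = -0.02059; check Q = 2.7080e-05
Then remove 0.001672 M of D.
Step 2:
                    M           D
  Initial      0.8155    0.002572
  Change    -0.001663    0.001663
  Equil        0.8138    0.004235
  solve Keq expr → x = 8.3167e-04; check Q = 2.7080e-05

x = 8.3167e-04 M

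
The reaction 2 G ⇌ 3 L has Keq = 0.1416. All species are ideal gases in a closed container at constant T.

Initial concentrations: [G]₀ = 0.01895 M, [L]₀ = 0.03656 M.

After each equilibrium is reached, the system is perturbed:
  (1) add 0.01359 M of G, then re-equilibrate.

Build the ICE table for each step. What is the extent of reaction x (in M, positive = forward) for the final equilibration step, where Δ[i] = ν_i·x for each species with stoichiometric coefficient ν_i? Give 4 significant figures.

Q₀ = 0.1361 vs Keq = 0.1416 ⇒ Q<K, forward
Step 1:
                    G           L
  init        0.01895     0.03656
  Δ       -1.7383e-04  2.6074e-04
  eq          0.01878     0.03682
  solve Keq expr → x = 8.6913e-05; check Q = 0.1416
Then add 0.01359 M of G.
Step 2:
                    G           L
  init        0.03237     0.03682
  Δ         -0.006132    0.009198
  eq          0.02623     0.04602
  solve Keq expr → x = 0.003066; check Q = 0.1416

x = 0.003066 M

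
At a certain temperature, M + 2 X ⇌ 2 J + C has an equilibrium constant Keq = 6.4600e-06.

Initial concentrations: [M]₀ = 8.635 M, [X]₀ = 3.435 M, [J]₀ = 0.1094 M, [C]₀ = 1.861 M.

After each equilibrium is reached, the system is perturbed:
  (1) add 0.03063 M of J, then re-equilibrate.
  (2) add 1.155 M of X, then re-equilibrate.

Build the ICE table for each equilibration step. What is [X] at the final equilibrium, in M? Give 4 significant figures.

Q₀ = 2.1861e-04 vs Keq = 6.4600e-06 ⇒ Q>K, reverse
Step 1:
                   M          X          J          C
  Initial      8.635      3.435     0.1094      1.861
  Change     0.04491    0.08981   -0.08981   -0.04491
  Equil         8.68      3.525    0.01959      1.816
  solve Keq expr → x = -0.04491; check Q = 6.4600e-06
Then add 0.03063 M of J.
Step 2:
                   M          X          J          C
  Initial       8.68      3.525    0.05022      1.816
  Change     0.01518    0.03036   -0.03036   -0.01518
  Equil        8.695      3.555    0.01985      1.801
  solve Keq expr → x = -0.01518; check Q = 6.4600e-06
Then add 1.155 M of X.
Step 3:
                   M          X          J          C
  Initial      8.695       4.71    0.01985      1.801
  Change   -0.003193  -0.006387   0.006387   0.003193
  Equil        8.692      4.704    0.02624      1.804
  solve Keq expr → x = 0.003193; check Q = 6.4600e-06

[X]_eq = 4.704 M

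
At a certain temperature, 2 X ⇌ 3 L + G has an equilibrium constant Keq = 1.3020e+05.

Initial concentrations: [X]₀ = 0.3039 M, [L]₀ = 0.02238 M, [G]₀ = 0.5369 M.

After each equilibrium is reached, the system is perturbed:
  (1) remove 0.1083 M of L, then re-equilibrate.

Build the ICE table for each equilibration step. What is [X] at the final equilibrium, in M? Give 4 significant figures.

Q₀ = 6.5165e-05 vs Keq = 1.3020e+05 ⇒ Q<K, forward
Step 1:
                    X           L           G
  I            0.3039     0.02238      0.5369
  C           -0.3031      0.4547      0.1516
  E        7.5778e-04      0.4771      0.6885
  solve Keq expr → x = 0.1516; check Q = 1.3020e+05
Then remove 0.1083 M of L.
Step 2:
                    X           L           G
  I        7.5778e-04      0.3688      0.6885
  C       -2.4197e-04  3.6295e-04  1.2098e-04
  E        5.1581e-04      0.3692      0.6886
  solve Keq expr → x = 1.2098e-04; check Q = 1.3020e+05

[X]_eq = 5.1581e-04 M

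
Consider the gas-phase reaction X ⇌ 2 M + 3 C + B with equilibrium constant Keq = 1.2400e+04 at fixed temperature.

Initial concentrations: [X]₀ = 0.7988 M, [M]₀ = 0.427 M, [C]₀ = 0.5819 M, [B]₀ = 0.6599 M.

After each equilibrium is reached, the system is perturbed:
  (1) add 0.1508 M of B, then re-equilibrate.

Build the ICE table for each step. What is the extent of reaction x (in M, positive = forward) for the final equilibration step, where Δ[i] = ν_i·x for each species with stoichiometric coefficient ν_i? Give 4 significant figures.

x = -0.001154 M

Q₀ = 0.02968 vs Keq = 1.2400e+04 ⇒ Q<K, forward
Step 1:
                  X         M         C         B
  init       0.7988     0.427    0.5819    0.6599
  Δ         -0.7869     1.574     2.361    0.7869
  eq         0.0119     2.001     2.943     1.447
  solve Keq expr → x = 0.7869; check Q = 1.2400e+04
Then add 0.1508 M of B.
Step 2:
                  X         M         C         B
  init       0.0119     2.001     2.943     1.598
  Δ        0.001154 -0.002309 -0.003463 -0.001154
  eq        0.01306     1.998     2.939     1.596
  solve Keq expr → x = -0.001154; check Q = 1.2400e+04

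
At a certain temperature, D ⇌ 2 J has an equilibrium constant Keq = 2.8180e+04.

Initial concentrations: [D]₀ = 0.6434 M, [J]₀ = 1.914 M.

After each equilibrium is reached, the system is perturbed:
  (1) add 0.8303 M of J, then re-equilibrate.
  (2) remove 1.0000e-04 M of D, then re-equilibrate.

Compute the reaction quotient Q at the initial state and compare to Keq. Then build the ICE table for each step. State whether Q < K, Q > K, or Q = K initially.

Q₀ = 5.694 vs Keq = 2.8180e+04 ⇒ Q<K, forward
Step 1:
                   D          J
  Initial     0.6434      1.914
  Change      -0.643      1.286
  Equil   3.6339e-04        3.2
  solve Keq expr → x = 0.643; check Q = 2.8180e+04
Then add 0.8303 M of J.
Step 2:
                   D          J
  Initial 3.6339e-04       4.03
  Change  2.1292e-04 -4.2583e-04
  Equil   5.7631e-04       4.03
  solve Keq expr → x = -2.1292e-04; check Q = 2.8180e+04
Then remove 1.0000e-04 M of D.
Step 3:
                   D          J
  Initial 4.7631e-04       4.03
  Change  9.9943e-05 -1.9989e-04
  Equil   5.7625e-04       4.03
  solve Keq expr → x = -9.9943e-05; check Q = 2.8180e+04

Q₀ = 5.694; Q < K (proceeds forward)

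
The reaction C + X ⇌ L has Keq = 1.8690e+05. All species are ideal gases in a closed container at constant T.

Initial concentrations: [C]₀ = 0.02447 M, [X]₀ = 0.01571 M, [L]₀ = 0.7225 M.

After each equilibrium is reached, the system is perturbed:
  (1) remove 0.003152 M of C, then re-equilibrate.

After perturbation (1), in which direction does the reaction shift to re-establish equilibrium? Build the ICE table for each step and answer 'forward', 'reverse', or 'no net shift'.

Q₀ = 1879 vs Keq = 1.8690e+05 ⇒ Q<K, forward
Step 1:
                   C          X          L
  init       0.02447    0.01571     0.7225
  Δ         -0.01528   -0.01528    0.01528
  eq         0.00919 4.2956e-04     0.7378
  solve Keq expr → x = 0.01528; check Q = 1.8690e+05
Then remove 0.003152 M of C.
Step 2:
                   C          X          L
  init      0.006038 4.2956e-04     0.7378
  Δ       2.0283e-04 2.0283e-04 -2.0283e-04
  eq         0.00624 6.3239e-04     0.7376
  solve Keq expr → x = -2.0283e-04; check Q = 1.8690e+05

Direction: reverse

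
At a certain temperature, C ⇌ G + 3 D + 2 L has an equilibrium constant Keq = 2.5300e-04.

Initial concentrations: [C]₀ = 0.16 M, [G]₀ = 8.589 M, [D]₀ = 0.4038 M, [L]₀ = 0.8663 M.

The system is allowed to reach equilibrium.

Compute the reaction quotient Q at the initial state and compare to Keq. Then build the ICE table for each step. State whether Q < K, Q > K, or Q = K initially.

Q₀ = 2.653 vs Keq = 2.5300e-04 ⇒ Q>K, reverse
Step 1:
                   C          G          D          L
  init          0.16      8.589     0.4038     0.8663
  Δ           0.1252    -0.1252    -0.3756    -0.2504
  eq          0.2852      8.464    0.02822     0.6159
  solve Keq expr → x = -0.1252; check Q = 2.5300e-04

Q₀ = 2.653; Q > K (proceeds reverse)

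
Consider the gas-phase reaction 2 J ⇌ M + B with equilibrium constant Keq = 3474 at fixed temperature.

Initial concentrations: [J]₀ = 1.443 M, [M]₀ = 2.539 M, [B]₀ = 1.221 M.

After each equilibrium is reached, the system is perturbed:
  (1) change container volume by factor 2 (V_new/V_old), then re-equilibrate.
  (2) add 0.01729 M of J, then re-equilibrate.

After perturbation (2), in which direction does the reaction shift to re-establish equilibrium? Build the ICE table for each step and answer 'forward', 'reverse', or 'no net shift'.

Direction: forward

Q₀ = 1.489 vs Keq = 3474 ⇒ Q<K, forward
Step 1:
                  J         M         B
  I           1.443     2.539     1.221
  C          -1.401    0.7003    0.7003
  E         0.04233     3.239     1.921
  solve Keq expr → x = 0.7003; check Q = 3474
Then change container volume by factor 2 (V_new/V_old).
Step 2:
                  J         M         B
  I         0.02116      1.62    0.9607
  C               0         0         0
  E         0.02116      1.62    0.9607
  solve Keq expr → x = 0; check Q = 3474
Then add 0.01729 M of J.
Step 3:
                  J         M         B
  I         0.03845      1.62    0.9607
  C        -0.01714   0.00857   0.00857
  E         0.02131     1.628    0.9692
  solve Keq expr → x = 0.00857; check Q = 3474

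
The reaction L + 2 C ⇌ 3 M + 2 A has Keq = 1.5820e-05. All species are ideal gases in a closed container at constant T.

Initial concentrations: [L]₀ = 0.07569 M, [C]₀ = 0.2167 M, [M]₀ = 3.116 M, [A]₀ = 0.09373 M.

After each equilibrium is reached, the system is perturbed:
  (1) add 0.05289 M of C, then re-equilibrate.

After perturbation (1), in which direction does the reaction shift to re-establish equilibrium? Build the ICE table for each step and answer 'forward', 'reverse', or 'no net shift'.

Direction: forward

Q₀ = 74.78 vs Keq = 1.5820e-05 ⇒ Q>K, reverse
Step 1:
                    L           C           M           A
  Initial     0.07569      0.2167       3.116     0.09373
  Change      0.04682     0.09365     -0.1405    -0.09365
  Equil        0.1225      0.3103       2.976  8.4177e-05
  solve Keq expr → x = -0.04682; check Q = 1.5820e-05
Then add 0.05289 M of C.
Step 2:
                    L           C           M           A
  Initial      0.1225      0.3632       2.976  8.4177e-05
  Change  -7.1689e-06 -1.4338e-05  2.1507e-05  1.4338e-05
  Equil        0.1225      0.3632       2.976  9.8515e-05
  solve Keq expr → x = 7.1689e-06; check Q = 1.5820e-05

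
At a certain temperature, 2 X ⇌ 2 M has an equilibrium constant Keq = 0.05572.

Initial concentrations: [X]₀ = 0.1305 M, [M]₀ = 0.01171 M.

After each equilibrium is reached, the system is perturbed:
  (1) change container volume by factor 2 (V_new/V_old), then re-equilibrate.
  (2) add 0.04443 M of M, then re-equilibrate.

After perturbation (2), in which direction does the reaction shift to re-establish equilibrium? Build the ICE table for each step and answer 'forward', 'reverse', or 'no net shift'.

Direction: reverse

Q₀ = 0.008052 vs Keq = 0.05572 ⇒ Q<K, forward
Step 1:
                   X          M
  Initial     0.1305    0.01171
  Change    -0.01545    0.01545
  Equil       0.1151    0.02716
  solve Keq expr → x = 0.007724; check Q = 0.05572
Then change container volume by factor 2 (V_new/V_old).
Step 2:
                   X          M
  Initial    0.05753    0.01358
  Change           0          0
  Equil      0.05753    0.01358
  solve Keq expr → x = 0; check Q = 0.05572
Then add 0.04443 M of M.
Step 3:
                   X          M
  Initial    0.05753    0.05801
  Change     0.03595   -0.03595
  Equil      0.09347    0.02206
  solve Keq expr → x = -0.01797; check Q = 0.05572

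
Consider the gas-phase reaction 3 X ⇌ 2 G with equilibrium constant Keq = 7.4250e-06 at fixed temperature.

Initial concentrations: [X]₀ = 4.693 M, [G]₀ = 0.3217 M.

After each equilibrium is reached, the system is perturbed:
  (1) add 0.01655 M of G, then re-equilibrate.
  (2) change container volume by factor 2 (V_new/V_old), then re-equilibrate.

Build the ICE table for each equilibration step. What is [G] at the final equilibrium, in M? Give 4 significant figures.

Q₀ = 0.001001 vs Keq = 7.4250e-06 ⇒ Q>K, reverse
Step 1:
                  X         G
  I           4.693    0.3217
  C          0.4351   -0.2901
  E           5.128   0.03164
  solve Keq expr → x = -0.145; check Q = 7.4250e-06
Then add 0.01655 M of G.
Step 2:
                  X         G
  I           5.128   0.04819
  C         0.02448  -0.01632
  E           5.153   0.03187
  solve Keq expr → x = -0.008162; check Q = 7.4250e-06
Then change container volume by factor 2 (V_new/V_old).
Step 3:
                  X         G
  I           2.576   0.01594
  C        0.006933 -0.004622
  E           2.583   0.01131
  solve Keq expr → x = -0.002311; check Q = 7.4250e-06

[G]_eq = 0.01131 M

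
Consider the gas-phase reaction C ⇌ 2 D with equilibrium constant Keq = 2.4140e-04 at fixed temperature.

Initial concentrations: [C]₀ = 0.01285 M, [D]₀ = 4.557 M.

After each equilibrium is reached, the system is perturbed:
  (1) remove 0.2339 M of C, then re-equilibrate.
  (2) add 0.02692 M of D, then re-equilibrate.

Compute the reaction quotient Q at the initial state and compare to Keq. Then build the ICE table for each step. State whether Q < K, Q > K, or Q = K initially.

Q₀ = 1616 vs Keq = 2.4140e-04 ⇒ Q>K, reverse
Step 1:
                    C           D
  init        0.01285       4.557
  Δ             2.267      -4.534
  eq             2.28     0.02346
  solve Keq expr → x = -2.267; check Q = 2.4140e-04
Then remove 0.2339 M of C.
Step 2:
                    C           D
  init          2.046     0.02346
  Δ        6.1635e-04   -0.001233
  eq            2.046     0.02223
  solve Keq expr → x = -6.1635e-04; check Q = 2.4140e-04
Then add 0.02692 M of D.
Step 3:
                    C           D
  init          2.046     0.04915
  Δ           0.01342    -0.02685
  eq             2.06      0.0223
  solve Keq expr → x = -0.01342; check Q = 2.4140e-04

Q₀ = 1616; Q > K (proceeds reverse)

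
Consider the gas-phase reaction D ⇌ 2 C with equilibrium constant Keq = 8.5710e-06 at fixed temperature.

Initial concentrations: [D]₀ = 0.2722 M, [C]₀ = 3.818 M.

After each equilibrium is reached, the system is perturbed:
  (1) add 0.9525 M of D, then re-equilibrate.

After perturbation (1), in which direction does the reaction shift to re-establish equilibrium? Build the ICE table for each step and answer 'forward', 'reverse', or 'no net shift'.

Q₀ = 53.55 vs Keq = 8.5710e-06 ⇒ Q>K, reverse
Step 1:
                   D          C
  Initial     0.2722      3.818
  Change       1.907     -3.814
  Equil        2.179   0.004322
  solve Keq expr → x = -1.907; check Q = 8.5710e-06
Then add 0.9525 M of D.
Step 2:
                   D          C
  Initial      3.132   0.004322
  Change  -4.2939e-04 8.5878e-04
  Equil        3.131    0.00518
  solve Keq expr → x = 4.2939e-04; check Q = 8.5710e-06

Direction: forward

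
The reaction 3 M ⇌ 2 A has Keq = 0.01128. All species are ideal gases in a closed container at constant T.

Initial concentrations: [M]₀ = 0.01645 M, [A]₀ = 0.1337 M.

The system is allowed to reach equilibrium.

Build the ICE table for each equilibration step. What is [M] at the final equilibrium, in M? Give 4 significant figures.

Q₀ = 4016 vs Keq = 0.01128 ⇒ Q>K, reverse
Step 1:
                   M          A
  Initial    0.01645     0.1337
  Change       0.186     -0.124
  Equil       0.2025   0.009677
  solve Keq expr → x = -0.06201; check Q = 0.01128

[M]_eq = 0.2025 M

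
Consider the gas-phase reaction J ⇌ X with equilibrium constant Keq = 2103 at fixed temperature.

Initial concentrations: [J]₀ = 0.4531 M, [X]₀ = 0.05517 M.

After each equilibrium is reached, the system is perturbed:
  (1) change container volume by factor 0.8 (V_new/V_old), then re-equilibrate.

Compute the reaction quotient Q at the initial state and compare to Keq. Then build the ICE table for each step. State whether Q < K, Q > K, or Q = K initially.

Q₀ = 0.1218 vs Keq = 2103 ⇒ Q<K, forward
Step 1:
                   J          X
  init        0.4531    0.05517
  Δ          -0.4529     0.4529
  eq      2.4157e-04      0.508
  solve Keq expr → x = 0.4529; check Q = 2103
Then change container volume by factor 0.8 (V_new/V_old).
Step 2:
                   J          X
  init    3.0197e-04      0.635
  Δ                0          0
  eq      3.0197e-04      0.635
  solve Keq expr → x = 0; check Q = 2103

Q₀ = 0.1218; Q < K (proceeds forward)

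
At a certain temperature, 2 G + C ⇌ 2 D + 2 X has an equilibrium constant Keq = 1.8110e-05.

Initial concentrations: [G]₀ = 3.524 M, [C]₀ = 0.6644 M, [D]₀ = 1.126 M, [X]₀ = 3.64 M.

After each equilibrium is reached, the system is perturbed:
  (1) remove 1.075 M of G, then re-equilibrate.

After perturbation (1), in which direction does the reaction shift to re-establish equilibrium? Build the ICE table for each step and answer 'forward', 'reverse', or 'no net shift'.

Q₀ = 2.036 vs Keq = 1.8110e-05 ⇒ Q>K, reverse
Step 1:
                   G          C          D          X
  init         3.524     0.6644      1.126       3.64
  Δ            1.117     0.5587     -1.117     -1.117
  eq           4.641      1.223   0.008659      2.523
  solve Keq expr → x = -0.5587; check Q = 1.8110e-05
Then remove 1.075 M of G.
Step 2:
                   G          C          D          X
  init         3.566      1.223   0.008659      2.523
  Δ         0.001994 9.9693e-04  -0.001994  -0.001994
  eq           3.568      1.224   0.006665      2.521
  solve Keq expr → x = -9.9693e-04; check Q = 1.8110e-05

Direction: reverse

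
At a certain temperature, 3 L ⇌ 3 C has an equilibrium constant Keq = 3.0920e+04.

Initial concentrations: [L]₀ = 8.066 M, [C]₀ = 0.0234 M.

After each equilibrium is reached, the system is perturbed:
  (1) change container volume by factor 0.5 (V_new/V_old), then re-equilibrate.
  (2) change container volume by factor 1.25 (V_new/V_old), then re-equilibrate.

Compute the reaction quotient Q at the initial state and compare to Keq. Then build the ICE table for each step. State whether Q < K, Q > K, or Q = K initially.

Q₀ = 2.4416e-08 vs Keq = 3.0920e+04 ⇒ Q<K, forward
Step 1:
                    L           C
  I             8.066      0.0234
  C            -7.816       7.816
  E            0.2498        7.84
  solve Keq expr → x = 2.605; check Q = 3.0920e+04
Then change container volume by factor 0.5 (V_new/V_old).
Step 2:
                    L           C
  I            0.4995       15.68
  C                 0           0
  E            0.4995       15.68
  solve Keq expr → x = 0; check Q = 3.0920e+04
Then change container volume by factor 1.25 (V_new/V_old).
Step 3:
                    L           C
  I            0.3996       12.54
  C                 0           0
  E            0.3996       12.54
  solve Keq expr → x = 0; check Q = 3.0920e+04

Q₀ = 2.4416e-08; Q < K (proceeds forward)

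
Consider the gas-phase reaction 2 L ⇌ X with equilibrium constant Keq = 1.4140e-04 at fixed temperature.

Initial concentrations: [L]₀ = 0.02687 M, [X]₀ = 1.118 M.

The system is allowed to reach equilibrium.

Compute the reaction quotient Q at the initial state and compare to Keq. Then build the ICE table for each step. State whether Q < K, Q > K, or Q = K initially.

Q₀ = 1548; Q > K (proceeds reverse)

Q₀ = 1548 vs Keq = 1.4140e-04 ⇒ Q>K, reverse
Step 1:
                    L           X
  Initial     0.02687       1.118
  Change        2.235      -1.117
  Equil         2.261  7.2312e-04
  solve Keq expr → x = -1.117; check Q = 1.4140e-04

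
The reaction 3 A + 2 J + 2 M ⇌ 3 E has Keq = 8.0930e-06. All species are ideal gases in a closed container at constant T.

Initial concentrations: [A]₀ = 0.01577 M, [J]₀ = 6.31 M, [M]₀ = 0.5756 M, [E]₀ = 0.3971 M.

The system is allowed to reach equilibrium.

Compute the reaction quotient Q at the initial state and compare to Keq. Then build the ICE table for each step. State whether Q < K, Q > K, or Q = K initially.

Q₀ = 1210 vs Keq = 8.0930e-06 ⇒ Q>K, reverse
Step 1:
                   A          J          M          E
  Initial    0.01577       6.31     0.5756     0.3971
  Change      0.3731     0.2487     0.2487    -0.3731
  Equil       0.3888      6.559     0.8243    0.02405
  solve Keq expr → x = -0.1244; check Q = 8.0930e-06

Q₀ = 1210; Q > K (proceeds reverse)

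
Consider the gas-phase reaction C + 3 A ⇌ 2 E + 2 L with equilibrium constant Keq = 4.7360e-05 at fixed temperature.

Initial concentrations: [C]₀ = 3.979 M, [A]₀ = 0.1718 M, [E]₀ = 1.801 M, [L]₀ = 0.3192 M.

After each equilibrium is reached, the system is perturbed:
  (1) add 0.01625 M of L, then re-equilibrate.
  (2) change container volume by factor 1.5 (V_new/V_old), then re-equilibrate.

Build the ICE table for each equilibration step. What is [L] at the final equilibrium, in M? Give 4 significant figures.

[L]_eq = 0.003461 M

Q₀ = 16.38 vs Keq = 4.7360e-05 ⇒ Q>K, reverse
Step 1:
                   C          A          E          L
  Initial      3.979     0.1718      1.801     0.3192
  Change      0.1572     0.4715    -0.3143    -0.3143
  Equil        4.136     0.6433      1.487   0.004858
  solve Keq expr → x = -0.1572; check Q = 4.7360e-05
Then add 0.01625 M of L.
Step 2:
                   C          A          E          L
  Initial      4.136     0.6433      1.487    0.02111
  Change    0.007958    0.02387   -0.01592   -0.01592
  Equil        4.144     0.6672      1.471   0.005191
  solve Keq expr → x = -0.007958; check Q = 4.7360e-05
Then change container volume by factor 1.5 (V_new/V_old).
Step 3:
                   C          A          E          L
  Initial      2.763     0.4448     0.9805   0.003461
  Change           0          0          0          0
  Equil        2.763     0.4448     0.9805   0.003461
  solve Keq expr → x = 0; check Q = 4.7360e-05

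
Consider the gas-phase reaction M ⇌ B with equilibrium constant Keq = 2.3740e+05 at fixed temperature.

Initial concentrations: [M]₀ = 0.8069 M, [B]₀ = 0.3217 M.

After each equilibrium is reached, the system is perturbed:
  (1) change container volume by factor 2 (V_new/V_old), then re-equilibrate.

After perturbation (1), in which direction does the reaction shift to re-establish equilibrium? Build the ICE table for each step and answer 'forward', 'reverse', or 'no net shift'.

Q₀ = 0.3987 vs Keq = 2.3740e+05 ⇒ Q<K, forward
Step 1:
                   M          B
  init        0.8069     0.3217
  Δ          -0.8069     0.8069
  eq      4.7540e-06      1.129
  solve Keq expr → x = 0.8069; check Q = 2.3740e+05
Then change container volume by factor 2 (V_new/V_old).
Step 2:
                   M          B
  init    2.3770e-06     0.5643
  Δ                0          0
  eq      2.3770e-06     0.5643
  solve Keq expr → x = 0; check Q = 2.3740e+05

Direction: no net shift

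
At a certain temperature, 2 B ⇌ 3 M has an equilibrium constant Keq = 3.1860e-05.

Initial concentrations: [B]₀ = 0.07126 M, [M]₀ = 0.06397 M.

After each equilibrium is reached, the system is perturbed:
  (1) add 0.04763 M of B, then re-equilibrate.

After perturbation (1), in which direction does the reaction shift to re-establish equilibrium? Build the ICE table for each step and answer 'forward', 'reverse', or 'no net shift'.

Direction: forward

Q₀ = 0.05155 vs Keq = 3.1860e-05 ⇒ Q>K, reverse
Step 1:
                   B          M
  init       0.07126    0.06397
  Δ          0.03782   -0.05673
  eq          0.1091   0.007237
  solve Keq expr → x = -0.01891; check Q = 3.1860e-05
Then add 0.04763 M of B.
Step 2:
                   B          M
  init        0.1567   0.007237
  Δ        -0.001285   0.001927
  eq          0.1554   0.009164
  solve Keq expr → x = 6.4230e-04; check Q = 3.1860e-05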